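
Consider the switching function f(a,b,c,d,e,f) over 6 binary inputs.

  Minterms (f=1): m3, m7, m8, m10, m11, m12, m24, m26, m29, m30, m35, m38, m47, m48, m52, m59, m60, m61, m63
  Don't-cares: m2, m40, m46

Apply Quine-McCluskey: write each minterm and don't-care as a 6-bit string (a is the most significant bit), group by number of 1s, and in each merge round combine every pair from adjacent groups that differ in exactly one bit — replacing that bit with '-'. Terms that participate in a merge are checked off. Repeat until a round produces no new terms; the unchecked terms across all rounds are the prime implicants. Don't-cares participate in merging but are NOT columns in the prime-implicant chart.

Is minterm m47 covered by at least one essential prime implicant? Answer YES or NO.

NO

Round 0: 000010✓ 000011✓ 000111✓ 001000✓ 001010✓ 001011✓ 001100✓ 011000✓ 011010✓ 011101✓ 011110✓ 100011✓ 100110✓ 101000✓ 101110✓ 101111✓ 110000✓ 110100✓ 111011✓ 111100✓ 111101✓ 111111✓
Round 1: -00011 -01000 -11101 0-1000✓ 0-1010✓ 00-010✓ 00-011✓ 000-11 00001-✓ 001-00 0010-0✓ 00101-✓ 011-10 0110-0✓ 1-1111 10-110 10111- 11-100 110-00 111-11 1111-1 11110-
Round 2: 0-10-0 00-01-
PIs = {-00011, -01000, -11101, 0-10-0, 00-01-, 000-11, 001-00, 011-10, 1-1111, 10-110, 10111-, 11-100, 110-00, 111-11, 1111-1, 11110-}
Coverage chart:
  m3: -00011,00-01-,000-11
  m7: 000-11 ←essential
  m8: -01000,0-10-0,001-00
  m10: 0-10-0,00-01-
  m11: 00-01- ←essential
  m12: 001-00 ←essential
  m24: 0-10-0 ←essential
  m26: 0-10-0,011-10
  m29: -11101 ←essential
  m30: 011-10 ←essential
  m35: -00011 ←essential
  m38: 10-110 ←essential
  m47: 1-1111,10111-
  m48: 110-00 ←essential
  m52: 11-100,110-00
  m59: 111-11 ←essential
  m60: 11-100,11110-
  m61: -11101,1111-1,11110-
  m63: 1-1111,111-11,1111-1
Essential: -00011, -11101, 0-10-0, 00-01-, 000-11, 001-00, 011-10, 10-110, 110-00, 111-11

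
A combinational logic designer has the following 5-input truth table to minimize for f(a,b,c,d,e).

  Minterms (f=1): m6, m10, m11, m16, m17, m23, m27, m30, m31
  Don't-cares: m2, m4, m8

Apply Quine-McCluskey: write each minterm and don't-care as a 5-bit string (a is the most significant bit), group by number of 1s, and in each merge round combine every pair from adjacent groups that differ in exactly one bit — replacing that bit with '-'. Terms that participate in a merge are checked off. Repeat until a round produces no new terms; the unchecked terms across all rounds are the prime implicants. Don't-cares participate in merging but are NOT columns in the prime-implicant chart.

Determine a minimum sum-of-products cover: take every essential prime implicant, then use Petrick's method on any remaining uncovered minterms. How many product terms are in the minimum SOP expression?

6

size-2^0 implicants → 00010(✓)  00100(✓)  00110(✓)  01000(✓)  01010(✓)  01011(✓)  10000(✓)  10001(✓)  10111(✓)  11011(✓)  11110(✓)  11111(✓)
size-2^1 implicants → -1011  0-010  00-10  001-0  010-0  0101-  1-111  1000-  11-11  1111-
Unchecked terms (primes): -1011, 0-010, 00-10, 001-0, 010-0, 0101-, 1-111, 1000-, 11-11, 1111-
Minterm coverage:
  m6 ⊆ 00-10,001-0
  m10 ⊆ 0-010,010-0,0101-
  m11 ⊆ -1011,0101-
  m16 ⊆ 1000- [E]
  m17 ⊆ 1000- [E]
  m23 ⊆ 1-111 [E]
  m27 ⊆ -1011,11-11
  m30 ⊆ 1111- [E]
  m31 ⊆ 1-111,11-11,1111-
E = {1-111, 1000-, 1111-}
Petrick residual → -1011, 0-010, 00-10
Cover = bc'de + a'c'de' + a'b'de' + acde + ab'c'd' + abcd  |cover|=6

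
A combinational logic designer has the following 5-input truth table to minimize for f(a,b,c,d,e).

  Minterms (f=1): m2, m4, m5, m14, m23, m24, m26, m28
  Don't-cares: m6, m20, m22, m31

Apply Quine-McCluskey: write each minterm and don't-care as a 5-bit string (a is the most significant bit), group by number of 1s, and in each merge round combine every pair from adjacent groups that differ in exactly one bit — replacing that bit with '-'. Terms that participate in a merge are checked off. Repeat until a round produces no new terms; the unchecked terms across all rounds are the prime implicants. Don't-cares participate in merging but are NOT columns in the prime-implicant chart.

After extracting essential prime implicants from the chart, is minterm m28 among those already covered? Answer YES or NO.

NO

size-2^0 implicants → 00010(✓)  00100(✓)  00101(✓)  00110(✓)  01110(✓)  10100(✓)  10110(✓)  10111(✓)  11000(✓)  11010(✓)  11100(✓)  11111(✓)
size-2^1 implicants → -0100(✓)  -0110(✓)  0-110  00-10  001-0(✓)  0010-  1-100  1-111  101-0(✓)  1011-  11-00  110-0
size-2^2 implicants → -01-0
Unchecked terms (primes): -01-0, 0-110, 00-10, 0010-, 1-100, 1-111, 1011-, 11-00, 110-0
Minterm coverage:
  m2 ⊆ 00-10 [E]
  m4 ⊆ -01-0,0010-
  m5 ⊆ 0010- [E]
  m14 ⊆ 0-110 [E]
  m23 ⊆ 1-111,1011-
  m24 ⊆ 11-00,110-0
  m26 ⊆ 110-0 [E]
  m28 ⊆ 1-100,11-00
E = {0-110, 00-10, 0010-, 110-0}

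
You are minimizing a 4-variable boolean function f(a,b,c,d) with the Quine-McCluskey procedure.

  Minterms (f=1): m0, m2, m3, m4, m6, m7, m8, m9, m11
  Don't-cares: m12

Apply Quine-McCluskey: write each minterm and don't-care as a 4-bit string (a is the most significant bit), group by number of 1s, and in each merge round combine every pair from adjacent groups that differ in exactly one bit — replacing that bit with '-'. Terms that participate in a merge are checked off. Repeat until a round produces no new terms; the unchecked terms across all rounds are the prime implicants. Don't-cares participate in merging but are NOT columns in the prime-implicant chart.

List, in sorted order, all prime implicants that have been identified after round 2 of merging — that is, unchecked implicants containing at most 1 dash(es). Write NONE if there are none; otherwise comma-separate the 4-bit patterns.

-011, 10-1, 100-

[col 0] 0000*, 0010*, 0011*, 0100*, 0110*, 0111*, 1000*, 1001*, 1011*, 1100*
[col 1] -000*, -011, -100*, 0-00*, 0-10*, 0-11*, 00-0*, 001-*, 01-0*, 011-*, 1-00*, 10-1, 100-
[col 2] --00, 0--0, 0-1-
Prime implicants: --00, -011, 0--0, 0-1-, 10-1, 100-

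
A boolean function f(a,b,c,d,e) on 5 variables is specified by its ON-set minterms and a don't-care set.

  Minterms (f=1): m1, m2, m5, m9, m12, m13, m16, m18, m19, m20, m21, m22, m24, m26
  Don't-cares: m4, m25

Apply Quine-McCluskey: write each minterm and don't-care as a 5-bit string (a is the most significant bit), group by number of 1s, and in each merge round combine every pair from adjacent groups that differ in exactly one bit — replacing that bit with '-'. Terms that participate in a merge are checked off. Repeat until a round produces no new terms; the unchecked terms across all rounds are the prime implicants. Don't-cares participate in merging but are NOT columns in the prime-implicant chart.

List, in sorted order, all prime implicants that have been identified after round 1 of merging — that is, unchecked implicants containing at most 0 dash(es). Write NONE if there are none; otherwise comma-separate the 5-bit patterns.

[col 0] 00001*, 00010*, 00100*, 00101*, 01001*, 01100*, 01101*, 10000*, 10010*, 10011*, 10100*, 10101*, 10110*, 11000*, 11001*, 11010*
[col 1] -0010, -0100*, -0101*, -1001, 0-001*, 0-100*, 0-101*, 00-01*, 0010-*, 01-01*, 0110-*, 1-000*, 1-010*, 10-00*, 10-10*, 100-0*, 1001-, 101-0*, 1010-*, 110-0*, 1100-
[col 2] -010-, 0--01, 0-10-, 1-0-0, 10--0
Prime implicants: -0010, -010-, -1001, 0--01, 0-10-, 1-0-0, 10--0, 1001-, 1100-

NONE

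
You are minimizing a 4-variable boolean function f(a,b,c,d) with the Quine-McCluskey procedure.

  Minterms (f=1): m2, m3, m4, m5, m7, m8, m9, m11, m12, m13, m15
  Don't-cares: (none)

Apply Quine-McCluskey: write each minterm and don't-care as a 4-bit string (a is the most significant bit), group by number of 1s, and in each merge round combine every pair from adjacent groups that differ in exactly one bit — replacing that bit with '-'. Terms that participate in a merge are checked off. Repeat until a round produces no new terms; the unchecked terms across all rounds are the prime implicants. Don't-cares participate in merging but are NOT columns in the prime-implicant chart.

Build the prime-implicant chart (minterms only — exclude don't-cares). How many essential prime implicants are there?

size-2^0 implicants → 0010(✓)  0011(✓)  0100(✓)  0101(✓)  0111(✓)  1000(✓)  1001(✓)  1011(✓)  1100(✓)  1101(✓)  1111(✓)
size-2^1 implicants → -011(✓)  -100(✓)  -101(✓)  -111(✓)  0-11(✓)  001-  01-1(✓)  010-(✓)  1-00(✓)  1-01(✓)  1-11(✓)  10-1(✓)  100-(✓)  11-1(✓)  110-(✓)
size-2^2 implicants → --11  -1-1  -10-  1--1  1-0-
Unchecked terms (primes): --11, -1-1, -10-, 001-, 1--1, 1-0-
Minterm coverage:
  m2 ⊆ 001- [E]
  m3 ⊆ --11,001-
  m4 ⊆ -10- [E]
  m5 ⊆ -1-1,-10-
  m7 ⊆ --11,-1-1
  m8 ⊆ 1-0- [E]
  m9 ⊆ 1--1,1-0-
  m11 ⊆ --11,1--1
  m12 ⊆ -10-,1-0-
  m13 ⊆ -1-1,-10-,1--1,1-0-
  m15 ⊆ --11,-1-1,1--1
E = {-10-, 001-, 1-0-}

3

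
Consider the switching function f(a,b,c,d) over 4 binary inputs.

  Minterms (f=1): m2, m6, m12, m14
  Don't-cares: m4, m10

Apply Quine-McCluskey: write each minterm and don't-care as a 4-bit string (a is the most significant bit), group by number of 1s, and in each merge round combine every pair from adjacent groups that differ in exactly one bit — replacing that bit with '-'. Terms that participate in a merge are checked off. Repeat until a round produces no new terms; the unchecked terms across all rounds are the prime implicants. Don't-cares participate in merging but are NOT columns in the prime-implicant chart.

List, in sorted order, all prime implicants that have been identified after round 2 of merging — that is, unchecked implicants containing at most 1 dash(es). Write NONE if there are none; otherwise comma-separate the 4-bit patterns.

size-2^0 implicants → 0010(✓)  0100(✓)  0110(✓)  1010(✓)  1100(✓)  1110(✓)
size-2^1 implicants → -010(✓)  -100(✓)  -110(✓)  0-10(✓)  01-0(✓)  1-10(✓)  11-0(✓)
size-2^2 implicants → --10  -1-0
Unchecked terms (primes): --10, -1-0

NONE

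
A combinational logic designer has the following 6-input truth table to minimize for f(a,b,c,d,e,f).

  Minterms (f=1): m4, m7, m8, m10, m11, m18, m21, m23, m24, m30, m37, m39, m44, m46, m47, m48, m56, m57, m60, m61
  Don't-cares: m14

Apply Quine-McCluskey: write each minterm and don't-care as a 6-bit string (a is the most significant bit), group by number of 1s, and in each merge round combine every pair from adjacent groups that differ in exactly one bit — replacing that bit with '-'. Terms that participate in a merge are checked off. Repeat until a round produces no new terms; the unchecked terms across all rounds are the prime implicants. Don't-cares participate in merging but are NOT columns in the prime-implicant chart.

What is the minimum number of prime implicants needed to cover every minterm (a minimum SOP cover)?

size-2^0 implicants → 000100  000111(✓)  001000(✓)  001010(✓)  001011(✓)  001110(✓)  010010  010101(✓)  010111(✓)  011000(✓)  011110(✓)  100101(✓)  100111(✓)  101100(✓)  101110(✓)  101111(✓)  110000(✓)  111000(✓)  111001(✓)  111100(✓)  111101(✓)
size-2^1 implicants → -00111  -01110  -11000  0-0111  0-1000  0-1110  001-10  0010-0  00101-  0101-1  1-1100  10-111  1001-1  1011-0  10111-  11-000  111-00(✓)  111-01(✓)  11100-(✓)  11110-(✓)
size-2^2 implicants → 111-0-
Unchecked terms (primes): -00111, -01110, -11000, 0-0111, 0-1000, 0-1110, 000100, 001-10, 0010-0, 00101-, 010010, 0101-1, 1-1100, 10-111, 1001-1, 1011-0, 10111-, 11-000, 111-0-
Minterm coverage:
  m4 ⊆ 000100 [E]
  m7 ⊆ -00111,0-0111
  m8 ⊆ 0-1000,0010-0
  m10 ⊆ 001-10,0010-0,00101-
  m11 ⊆ 00101- [E]
  m18 ⊆ 010010 [E]
  m21 ⊆ 0101-1 [E]
  m23 ⊆ 0-0111,0101-1
  m24 ⊆ -11000,0-1000
  m30 ⊆ 0-1110 [E]
  m37 ⊆ 1001-1 [E]
  m39 ⊆ -00111,10-111,1001-1
  m44 ⊆ 1-1100,1011-0
  m46 ⊆ -01110,1011-0,10111-
  m47 ⊆ 10-111,10111-
  m48 ⊆ 11-000 [E]
  m56 ⊆ -11000,11-000,111-0-
  m57 ⊆ 111-0- [E]
  m60 ⊆ 1-1100,111-0-
  m61 ⊆ 111-0- [E]
E = {0-1110, 000100, 00101-, 010010, 0101-1, 1001-1, 11-000, 111-0-}
Petrick residual → -00111, 0-1000, 1-1100, 10111-
Cover = b'c'def + a'cd'e'f' + a'cdef' + a'b'c'de'f' + a'b'cd'e + a'bc'd'ef' + a'bc'df + acde'f' + ab'c'df + ab'cde + abd'e'f' + abce'  |cover|=12

12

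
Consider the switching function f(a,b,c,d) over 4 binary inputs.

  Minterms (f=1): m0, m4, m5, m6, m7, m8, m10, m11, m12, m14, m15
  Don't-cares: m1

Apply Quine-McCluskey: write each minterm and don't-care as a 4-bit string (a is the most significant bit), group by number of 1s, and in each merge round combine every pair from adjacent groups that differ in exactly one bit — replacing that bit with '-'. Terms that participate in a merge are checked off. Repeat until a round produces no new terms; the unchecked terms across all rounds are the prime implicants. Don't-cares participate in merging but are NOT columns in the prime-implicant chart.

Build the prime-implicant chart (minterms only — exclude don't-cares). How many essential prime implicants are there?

[col 0] 0000*, 0001*, 0100*, 0101*, 0110*, 0111*, 1000*, 1010*, 1011*, 1100*, 1110*, 1111*
[col 1] -000*, -100*, -110*, -111*, 0-00*, 0-01*, 000-*, 01-0*, 01-1*, 010-*, 011-*, 1-00*, 1-10*, 1-11*, 10-0*, 101-*, 11-0*, 111-*
[col 2] --00, -1-0, -11-, 0-0-, 01--, 1--0, 1-1-
Prime implicants: --00, -1-0, -11-, 0-0-, 01--, 1--0, 1-1-
PI chart (minterm → PIs covering it):
  0 | --00,0-0-
  4 | --00,-1-0,0-0-,01--
  5 | 0-0-,01--
  6 | -1-0,-11-,01--
  7 | -11-,01--
  8 | --00,1--0
  10 | 1--0,1-1-
  11 | 1-1-  (sole → essential)
  12 | --00,-1-0,1--0
  14 | -1-0,-11-,1--0,1-1-
  15 | -11-,1-1-
Essential prime implicants: 1-1-

1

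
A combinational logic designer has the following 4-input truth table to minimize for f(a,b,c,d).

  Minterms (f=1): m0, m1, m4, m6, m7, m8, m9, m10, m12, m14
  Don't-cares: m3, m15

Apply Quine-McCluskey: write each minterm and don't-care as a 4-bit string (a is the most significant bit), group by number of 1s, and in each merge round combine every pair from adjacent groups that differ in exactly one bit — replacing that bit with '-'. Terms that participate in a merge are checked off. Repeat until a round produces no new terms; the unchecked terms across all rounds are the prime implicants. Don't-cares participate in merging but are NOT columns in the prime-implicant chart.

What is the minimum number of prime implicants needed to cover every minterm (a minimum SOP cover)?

Round 0: 0000✓ 0001✓ 0011✓ 0100✓ 0110✓ 0111✓ 1000✓ 1001✓ 1010✓ 1100✓ 1110✓ 1111✓
Round 1: -000✓ -001✓ -100✓ -110✓ -111✓ 0-00✓ 0-11 00-1 000-✓ 01-0✓ 011-✓ 1-00✓ 1-10✓ 10-0✓ 100-✓ 11-0✓ 111-✓
Round 2: --00 -00- -1-0 -11- 1--0
PIs = {--00, -00-, -1-0, -11-, 0-11, 00-1, 1--0}
Coverage chart:
  m0: --00,-00-
  m1: -00-,00-1
  m4: --00,-1-0
  m6: -1-0,-11-
  m7: -11-,0-11
  m8: --00,-00-,1--0
  m9: -00- ←essential
  m10: 1--0 ←essential
  m12: --00,-1-0,1--0
  m14: -1-0,-11-,1--0
Essential: -00-, 1--0
Petrick residual → --00, -11-
Min cover (4 terms): c'd' + b'c' + bc + ad'

4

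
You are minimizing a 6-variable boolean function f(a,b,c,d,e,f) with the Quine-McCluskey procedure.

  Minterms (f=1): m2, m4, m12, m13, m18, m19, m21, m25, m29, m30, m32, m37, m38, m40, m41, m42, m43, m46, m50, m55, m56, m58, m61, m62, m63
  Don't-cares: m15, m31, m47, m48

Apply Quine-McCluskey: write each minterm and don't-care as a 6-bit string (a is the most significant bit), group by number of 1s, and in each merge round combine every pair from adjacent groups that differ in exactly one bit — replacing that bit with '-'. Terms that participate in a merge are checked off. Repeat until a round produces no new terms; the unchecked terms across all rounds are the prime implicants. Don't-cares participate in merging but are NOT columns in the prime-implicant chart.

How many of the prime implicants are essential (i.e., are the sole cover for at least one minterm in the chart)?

Round 0: 000010✓ 000100✓ 001100✓ 001101✓ 001111✓ 010010✓ 010011✓ 010101✓ 011001✓ 011101✓ 011110✓ 011111✓ 100000✓ 100101 100110✓ 101000✓ 101001✓ 101010✓ 101011✓ 101110✓ 101111✓ 110000✓ 110010✓ 110111✓ 111000✓ 111010✓ 111101✓ 111110✓ 111111✓
Round 1: -01111✓ -10010 -11101✓ -11110✓ -11111✓ 0-0010 0-1101✓ 0-1111✓ 00-100 0011-1✓ 00110- 01-101 01001- 011-01 0111-1✓ 01111-✓ 1-0000✓ 1-1000✓ 1-1010✓ 1-1110✓ 1-1111✓ 10-000✓ 10-110 101-10✓ 101-11✓ 1010-0✓ 1010-1✓ 10100-✓ 10101-✓ 10111-✓ 11-000✓ 11-010✓ 11-111 1100-0✓ 111-10✓ 1110-0✓ 1111-1✓ 11111-✓
Round 2: --1111 -111-1 -1111- 0-11-1 1--000 1-1-10 1-10-0 1-111- 101-1- 1010-- 11-0-0
PIs = {--1111, -10010, -111-1, -1111-, 0-0010, 0-11-1, 00-100, 00110-, 01-101, 01001-, 011-01, 1--000, 1-1-10, 1-10-0, 1-111-, 10-110, 100101, 101-1-, 1010--, 11-0-0, 11-111}
Coverage chart:
  m2: 0-0010 ←essential
  m4: 00-100 ←essential
  m12: 00-100,00110-
  m13: 0-11-1,00110-
  m18: -10010,0-0010,01001-
  m19: 01001- ←essential
  m21: 01-101 ←essential
  m25: 011-01 ←essential
  m29: -111-1,0-11-1,01-101,011-01
  m30: -1111- ←essential
  m32: 1--000 ←essential
  m37: 100101 ←essential
  m38: 10-110 ←essential
  m40: 1--000,1-10-0,1010--
  m41: 1010-- ←essential
  m42: 1-1-10,1-10-0,101-1-,1010--
  m43: 101-1-,1010--
  m46: 1-1-10,1-111-,10-110,101-1-
  m50: -10010,11-0-0
  m55: 11-111 ←essential
  m56: 1--000,1-10-0,11-0-0
  m58: 1-1-10,1-10-0,11-0-0
  m61: -111-1 ←essential
  m62: -1111-,1-1-10,1-111-
  m63: --1111,-111-1,-1111-,1-111-,11-111
Essential: -111-1, -1111-, 0-0010, 00-100, 01-101, 01001-, 011-01, 1--000, 10-110, 100101, 1010--, 11-111

12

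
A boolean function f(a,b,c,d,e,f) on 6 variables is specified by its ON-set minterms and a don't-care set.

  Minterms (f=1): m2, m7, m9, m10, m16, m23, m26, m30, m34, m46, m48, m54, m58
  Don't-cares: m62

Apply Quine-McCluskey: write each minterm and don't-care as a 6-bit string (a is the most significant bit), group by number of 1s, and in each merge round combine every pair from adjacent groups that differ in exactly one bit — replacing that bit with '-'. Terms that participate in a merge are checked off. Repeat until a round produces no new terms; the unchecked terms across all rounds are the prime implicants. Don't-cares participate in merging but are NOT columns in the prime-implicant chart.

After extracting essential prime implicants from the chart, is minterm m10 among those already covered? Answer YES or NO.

NO

Round 0: 000010✓ 000111✓ 001001 001010✓ 010000✓ 010111✓ 011010✓ 011110✓ 100010✓ 101110✓ 110000✓ 110110✓ 111010✓ 111110✓
Round 1: -00010 -10000 -11010✓ -11110✓ 0-0111 0-1010 00-010 011-10✓ 1-1110 11-110 111-10✓
Round 2: -11-10
PIs = {-00010, -10000, -11-10, 0-0111, 0-1010, 00-010, 001001, 1-1110, 11-110}
Coverage chart:
  m2: -00010,00-010
  m7: 0-0111 ←essential
  m9: 001001 ←essential
  m10: 0-1010,00-010
  m16: -10000 ←essential
  m23: 0-0111 ←essential
  m26: -11-10,0-1010
  m30: -11-10 ←essential
  m34: -00010 ←essential
  m46: 1-1110 ←essential
  m48: -10000 ←essential
  m54: 11-110 ←essential
  m58: -11-10 ←essential
Essential: -00010, -10000, -11-10, 0-0111, 001001, 1-1110, 11-110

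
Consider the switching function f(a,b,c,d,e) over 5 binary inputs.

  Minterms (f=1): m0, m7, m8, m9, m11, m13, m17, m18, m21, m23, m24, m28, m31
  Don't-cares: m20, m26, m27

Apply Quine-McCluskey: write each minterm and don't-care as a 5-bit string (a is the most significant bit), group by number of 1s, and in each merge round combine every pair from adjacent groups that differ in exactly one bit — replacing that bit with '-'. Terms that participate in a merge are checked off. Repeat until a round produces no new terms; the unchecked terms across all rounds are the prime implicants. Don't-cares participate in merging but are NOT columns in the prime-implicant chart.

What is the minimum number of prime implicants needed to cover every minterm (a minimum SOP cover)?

8

[col 0] 00000*, 00111*, 01000*, 01001*, 01011*, 01101*, 10001*, 10010*, 10100*, 10101*, 10111*, 11000*, 11010*, 11011*, 11100*, 11111*
[col 1] -0111, -1000, -1011, 0-000, 01-01, 010-1, 0100-, 1-010, 1-100, 1-111, 10-01, 101-1, 1010-, 11-00, 11-11, 110-0, 1101-
Prime implicants: -0111, -1000, -1011, 0-000, 01-01, 010-1, 0100-, 1-010, 1-100, 1-111, 10-01, 101-1, 1010-, 11-00, 11-11, 110-0, 1101-
PI chart (minterm → PIs covering it):
  0 | 0-000  (sole → essential)
  7 | -0111  (sole → essential)
  8 | -1000,0-000,0100-
  9 | 01-01,010-1,0100-
  11 | -1011,010-1
  13 | 01-01  (sole → essential)
  17 | 10-01  (sole → essential)
  18 | 1-010  (sole → essential)
  21 | 10-01,101-1,1010-
  23 | -0111,1-111,101-1
  24 | -1000,11-00,110-0
  28 | 1-100,11-00
  31 | 1-111,11-11
Essential prime implicants: -0111, 0-000, 01-01, 1-010, 10-01
Petrick residual → -1011, 1-111, 11-00
Minimum SOP uses 8 PIs: b'cde + bc'de + a'c'd'e' + a'bd'e + ac'de' + acde + ab'd'e + abd'e'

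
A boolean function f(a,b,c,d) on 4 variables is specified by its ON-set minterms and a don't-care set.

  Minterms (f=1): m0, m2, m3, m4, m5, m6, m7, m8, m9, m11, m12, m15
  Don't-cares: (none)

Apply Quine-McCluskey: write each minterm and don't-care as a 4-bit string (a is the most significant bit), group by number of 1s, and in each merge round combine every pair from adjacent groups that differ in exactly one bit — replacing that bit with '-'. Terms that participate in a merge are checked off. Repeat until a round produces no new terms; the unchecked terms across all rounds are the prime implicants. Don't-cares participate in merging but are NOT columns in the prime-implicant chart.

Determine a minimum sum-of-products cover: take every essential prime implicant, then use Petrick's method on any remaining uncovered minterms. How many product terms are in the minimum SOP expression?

size-2^0 implicants → 0000(✓)  0010(✓)  0011(✓)  0100(✓)  0101(✓)  0110(✓)  0111(✓)  1000(✓)  1001(✓)  1011(✓)  1100(✓)  1111(✓)
size-2^1 implicants → -000(✓)  -011(✓)  -100(✓)  -111(✓)  0-00(✓)  0-10(✓)  0-11(✓)  00-0(✓)  001-(✓)  01-0(✓)  01-1(✓)  010-(✓)  011-(✓)  1-00(✓)  1-11(✓)  10-1  100-
size-2^2 implicants → --00  --11  0--0  0-1-  01--
Unchecked terms (primes): --00, --11, 0--0, 0-1-, 01--, 10-1, 100-
Minterm coverage:
  m0 ⊆ --00,0--0
  m2 ⊆ 0--0,0-1-
  m3 ⊆ --11,0-1-
  m4 ⊆ --00,0--0,01--
  m5 ⊆ 01-- [E]
  m6 ⊆ 0--0,0-1-,01--
  m7 ⊆ --11,0-1-,01--
  m8 ⊆ --00,100-
  m9 ⊆ 10-1,100-
  m11 ⊆ --11,10-1
  m12 ⊆ --00 [E]
  m15 ⊆ --11 [E]
E = {--00, --11, 01--}
Petrick residual → 0--0, 10-1
Cover = c'd' + cd + a'd' + a'b + ab'd  |cover|=5

5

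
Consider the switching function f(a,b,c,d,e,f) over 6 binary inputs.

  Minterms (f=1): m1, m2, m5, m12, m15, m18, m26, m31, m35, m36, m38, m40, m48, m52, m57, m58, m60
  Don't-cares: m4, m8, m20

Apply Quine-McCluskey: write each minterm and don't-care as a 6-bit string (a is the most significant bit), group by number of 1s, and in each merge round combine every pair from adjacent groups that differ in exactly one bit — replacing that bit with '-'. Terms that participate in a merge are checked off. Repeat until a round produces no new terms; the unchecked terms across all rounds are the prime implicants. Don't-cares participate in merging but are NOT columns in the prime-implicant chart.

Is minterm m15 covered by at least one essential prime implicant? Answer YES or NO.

size-2^0 implicants → 000001(✓)  000010(✓)  000100(✓)  000101(✓)  001000(✓)  001100(✓)  001111(✓)  010010(✓)  010100(✓)  011010(✓)  011111(✓)  100011  100100(✓)  100110(✓)  101000(✓)  110000(✓)  110100(✓)  111001  111010(✓)  111100(✓)
size-2^1 implicants → -00100(✓)  -01000  -10100(✓)  -11010  0-0010  0-0100(✓)  0-1111  00-100  000-01  00010-  001-00  01-010  1-0100(✓)  1001-0  11-100  110-00
size-2^2 implicants → --0100
Unchecked terms (primes): --0100, -01000, -11010, 0-0010, 0-1111, 00-100, 000-01, 00010-, 001-00, 01-010, 100011, 1001-0, 11-100, 110-00, 111001
Minterm coverage:
  m1 ⊆ 000-01 [E]
  m2 ⊆ 0-0010 [E]
  m5 ⊆ 000-01,00010-
  m12 ⊆ 00-100,001-00
  m15 ⊆ 0-1111 [E]
  m18 ⊆ 0-0010,01-010
  m26 ⊆ -11010,01-010
  m31 ⊆ 0-1111 [E]
  m35 ⊆ 100011 [E]
  m36 ⊆ --0100,1001-0
  m38 ⊆ 1001-0 [E]
  m40 ⊆ -01000 [E]
  m48 ⊆ 110-00 [E]
  m52 ⊆ --0100,11-100,110-00
  m57 ⊆ 111001 [E]
  m58 ⊆ -11010 [E]
  m60 ⊆ 11-100 [E]
E = {-01000, -11010, 0-0010, 0-1111, 000-01, 100011, 1001-0, 11-100, 110-00, 111001}

YES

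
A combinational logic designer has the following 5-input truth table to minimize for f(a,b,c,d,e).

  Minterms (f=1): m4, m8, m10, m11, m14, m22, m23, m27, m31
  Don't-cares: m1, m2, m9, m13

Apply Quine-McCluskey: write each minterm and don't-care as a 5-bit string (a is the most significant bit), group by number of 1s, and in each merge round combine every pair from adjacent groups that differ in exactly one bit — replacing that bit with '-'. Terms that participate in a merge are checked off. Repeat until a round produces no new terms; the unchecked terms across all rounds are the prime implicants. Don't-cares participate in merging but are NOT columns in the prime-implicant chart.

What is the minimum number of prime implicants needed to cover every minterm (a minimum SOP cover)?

5

Round 0: 00001✓ 00010✓ 00100 01000✓ 01001✓ 01010✓ 01011✓ 01101✓ 01110✓ 10110✓ 10111✓ 11011✓ 11111✓
Round 1: -1011 0-001 0-010 01-01 01-10 010-0✓ 010-1✓ 0100-✓ 0101-✓ 1-111 1011- 11-11
Round 2: 010--
PIs = {-1011, 0-001, 0-010, 00100, 01-01, 01-10, 010--, 1-111, 1011-, 11-11}
Coverage chart:
  m4: 00100 ←essential
  m8: 010-- ←essential
  m10: 0-010,01-10,010--
  m11: -1011,010--
  m14: 01-10 ←essential
  m22: 1011- ←essential
  m23: 1-111,1011-
  m27: -1011,11-11
  m31: 1-111,11-11
Essential: 00100, 01-10, 010--, 1011-
Petrick residual → 11-11
Min cover (5 terms): a'b'cd'e' + a'bde' + a'bc' + ab'cd + abde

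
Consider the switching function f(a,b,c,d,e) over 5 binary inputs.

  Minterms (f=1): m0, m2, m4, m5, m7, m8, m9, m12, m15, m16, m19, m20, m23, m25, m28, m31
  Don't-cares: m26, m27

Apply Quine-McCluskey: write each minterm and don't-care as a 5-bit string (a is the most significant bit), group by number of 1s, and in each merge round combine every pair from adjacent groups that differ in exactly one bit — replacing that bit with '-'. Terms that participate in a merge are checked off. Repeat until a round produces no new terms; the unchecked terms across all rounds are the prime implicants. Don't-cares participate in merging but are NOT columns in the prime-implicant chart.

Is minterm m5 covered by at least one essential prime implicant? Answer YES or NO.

NO

[col 0] 00000*, 00010*, 00100*, 00101*, 00111*, 01000*, 01001*, 01100*, 01111*, 10000*, 10011*, 10100*, 10111*, 11001*, 11010*, 11011*, 11100*, 11111*
[col 1] -0000*, -0100*, -0111*, -1001, -1100*, -1111*, 0-000*, 0-100*, 0-111*, 00-00*, 000-0, 001-1, 0010-, 01-00*, 0100-, 1-011*, 1-100*, 1-111*, 10-00*, 10-11*, 11-11*, 110-1, 1101-
[col 2] --100, --111, -0-00, 0--00, 1--11
Prime implicants: --100, --111, -0-00, -1001, 0--00, 000-0, 001-1, 0010-, 0100-, 1--11, 110-1, 1101-
PI chart (minterm → PIs covering it):
  0 | -0-00,0--00,000-0
  2 | 000-0  (sole → essential)
  4 | --100,-0-00,0--00,0010-
  5 | 001-1,0010-
  7 | --111,001-1
  8 | 0--00,0100-
  9 | -1001,0100-
  12 | --100,0--00
  15 | --111  (sole → essential)
  16 | -0-00  (sole → essential)
  19 | 1--11  (sole → essential)
  20 | --100,-0-00
  23 | --111,1--11
  25 | -1001,110-1
  28 | --100  (sole → essential)
  31 | --111,1--11
Essential prime implicants: --100, --111, -0-00, 000-0, 1--11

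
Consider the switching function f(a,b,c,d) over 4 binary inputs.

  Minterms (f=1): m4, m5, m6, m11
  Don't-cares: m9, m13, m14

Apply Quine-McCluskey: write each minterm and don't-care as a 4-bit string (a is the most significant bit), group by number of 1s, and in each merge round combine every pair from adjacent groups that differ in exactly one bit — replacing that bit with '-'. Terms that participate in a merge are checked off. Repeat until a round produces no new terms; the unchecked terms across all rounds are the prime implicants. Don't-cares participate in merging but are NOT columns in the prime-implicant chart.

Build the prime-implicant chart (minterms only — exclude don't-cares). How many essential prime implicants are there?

1

[col 0] 0100*, 0101*, 0110*, 1001*, 1011*, 1101*, 1110*
[col 1] -101, -110, 01-0, 010-, 1-01, 10-1
Prime implicants: -101, -110, 01-0, 010-, 1-01, 10-1
PI chart (minterm → PIs covering it):
  4 | 01-0,010-
  5 | -101,010-
  6 | -110,01-0
  11 | 10-1  (sole → essential)
Essential prime implicants: 10-1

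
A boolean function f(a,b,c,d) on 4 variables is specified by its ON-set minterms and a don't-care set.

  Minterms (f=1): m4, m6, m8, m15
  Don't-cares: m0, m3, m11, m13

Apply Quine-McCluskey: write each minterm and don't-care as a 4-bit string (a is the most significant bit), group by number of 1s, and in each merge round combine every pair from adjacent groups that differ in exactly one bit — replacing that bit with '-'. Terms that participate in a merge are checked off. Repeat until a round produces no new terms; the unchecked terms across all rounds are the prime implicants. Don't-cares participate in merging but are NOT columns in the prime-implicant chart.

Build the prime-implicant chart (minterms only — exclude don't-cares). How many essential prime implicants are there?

size-2^0 implicants → 0000(✓)  0011(✓)  0100(✓)  0110(✓)  1000(✓)  1011(✓)  1101(✓)  1111(✓)
size-2^1 implicants → -000  -011  0-00  01-0  1-11  11-1
Unchecked terms (primes): -000, -011, 0-00, 01-0, 1-11, 11-1
Minterm coverage:
  m4 ⊆ 0-00,01-0
  m6 ⊆ 01-0 [E]
  m8 ⊆ -000 [E]
  m15 ⊆ 1-11,11-1
E = {-000, 01-0}

2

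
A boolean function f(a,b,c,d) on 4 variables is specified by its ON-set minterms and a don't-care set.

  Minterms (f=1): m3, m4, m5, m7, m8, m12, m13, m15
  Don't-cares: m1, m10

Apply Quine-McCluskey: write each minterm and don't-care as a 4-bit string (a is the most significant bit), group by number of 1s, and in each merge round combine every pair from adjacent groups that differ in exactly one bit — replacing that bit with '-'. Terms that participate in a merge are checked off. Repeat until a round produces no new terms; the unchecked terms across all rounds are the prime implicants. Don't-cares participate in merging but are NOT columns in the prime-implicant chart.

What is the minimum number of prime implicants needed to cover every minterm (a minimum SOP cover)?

4

Round 0: 0001✓ 0011✓ 0100✓ 0101✓ 0111✓ 1000✓ 1010✓ 1100✓ 1101✓ 1111✓
Round 1: -100✓ -101✓ -111✓ 0-01✓ 0-11✓ 00-1✓ 01-1✓ 010-✓ 1-00 10-0 11-1✓ 110-✓
Round 2: -1-1 -10- 0--1
PIs = {-1-1, -10-, 0--1, 1-00, 10-0}
Coverage chart:
  m3: 0--1 ←essential
  m4: -10- ←essential
  m5: -1-1,-10-,0--1
  m7: -1-1,0--1
  m8: 1-00,10-0
  m12: -10-,1-00
  m13: -1-1,-10-
  m15: -1-1 ←essential
Essential: -1-1, -10-, 0--1
Petrick residual → 1-00
Min cover (4 terms): bd + bc' + a'd + ac'd'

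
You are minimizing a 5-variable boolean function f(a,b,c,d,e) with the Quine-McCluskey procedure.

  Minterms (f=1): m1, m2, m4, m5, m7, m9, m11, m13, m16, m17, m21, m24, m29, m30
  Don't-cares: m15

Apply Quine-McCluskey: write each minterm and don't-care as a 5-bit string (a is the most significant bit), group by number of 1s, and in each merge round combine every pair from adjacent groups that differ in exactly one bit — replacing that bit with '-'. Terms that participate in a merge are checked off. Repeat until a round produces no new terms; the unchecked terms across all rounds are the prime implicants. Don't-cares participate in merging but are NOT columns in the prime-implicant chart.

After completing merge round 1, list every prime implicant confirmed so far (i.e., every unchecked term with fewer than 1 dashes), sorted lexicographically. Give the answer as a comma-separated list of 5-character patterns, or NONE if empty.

Round 0: 00001✓ 00010 00100✓ 00101✓ 00111✓ 01001✓ 01011✓ 01101✓ 01111✓ 10000✓ 10001✓ 10101✓ 11000✓ 11101✓ 11110
Round 1: -0001✓ -0101✓ -1101✓ 0-001✓ 0-101✓ 0-111✓ 00-01✓ 001-1✓ 0010- 01-01✓ 01-11✓ 010-1✓ 011-1✓ 1-000 1-101✓ 10-01✓ 1000-
Round 2: --101 -0-01 0--01 0-1-1 01--1
PIs = {--101, -0-01, 0--01, 0-1-1, 00010, 0010-, 01--1, 1-000, 1000-, 11110}

00010, 11110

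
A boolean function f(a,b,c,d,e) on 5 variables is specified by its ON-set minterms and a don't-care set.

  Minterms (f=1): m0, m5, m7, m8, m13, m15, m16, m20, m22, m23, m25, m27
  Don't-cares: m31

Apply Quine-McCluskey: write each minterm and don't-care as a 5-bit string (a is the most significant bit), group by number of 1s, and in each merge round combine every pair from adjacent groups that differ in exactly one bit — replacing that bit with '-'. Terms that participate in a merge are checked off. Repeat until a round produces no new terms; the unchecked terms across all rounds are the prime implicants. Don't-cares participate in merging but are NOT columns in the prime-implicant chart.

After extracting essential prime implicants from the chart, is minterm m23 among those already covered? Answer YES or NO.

Round 0: 00000✓ 00101✓ 00111✓ 01000✓ 01101✓ 01111✓ 10000✓ 10100✓ 10110✓ 10111✓ 11001✓ 11011✓ 11111✓
Round 1: -0000 -0111✓ -1111✓ 0-000 0-101✓ 0-111✓ 001-1✓ 011-1✓ 1-111✓ 10-00 101-0 1011- 11-11 110-1
Round 2: --111 0-1-1
PIs = {--111, -0000, 0-000, 0-1-1, 10-00, 101-0, 1011-, 11-11, 110-1}
Coverage chart:
  m0: -0000,0-000
  m5: 0-1-1 ←essential
  m7: --111,0-1-1
  m8: 0-000 ←essential
  m13: 0-1-1 ←essential
  m15: --111,0-1-1
  m16: -0000,10-00
  m20: 10-00,101-0
  m22: 101-0,1011-
  m23: --111,1011-
  m25: 110-1 ←essential
  m27: 11-11,110-1
Essential: 0-000, 0-1-1, 110-1

NO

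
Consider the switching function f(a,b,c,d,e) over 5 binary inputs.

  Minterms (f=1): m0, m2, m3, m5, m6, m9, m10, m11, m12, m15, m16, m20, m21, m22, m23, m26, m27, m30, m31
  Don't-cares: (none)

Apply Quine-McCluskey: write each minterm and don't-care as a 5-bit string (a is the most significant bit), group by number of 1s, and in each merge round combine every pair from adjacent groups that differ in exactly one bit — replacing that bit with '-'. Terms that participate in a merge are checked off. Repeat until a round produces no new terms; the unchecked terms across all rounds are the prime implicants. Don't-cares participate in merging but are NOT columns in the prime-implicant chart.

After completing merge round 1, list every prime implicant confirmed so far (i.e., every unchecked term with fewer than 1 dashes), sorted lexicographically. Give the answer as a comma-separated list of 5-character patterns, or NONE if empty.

01100

size-2^0 implicants → 00000(✓)  00010(✓)  00011(✓)  00101(✓)  00110(✓)  01001(✓)  01010(✓)  01011(✓)  01100  01111(✓)  10000(✓)  10100(✓)  10101(✓)  10110(✓)  10111(✓)  11010(✓)  11011(✓)  11110(✓)  11111(✓)
size-2^1 implicants → -0000  -0101  -0110  -1010(✓)  -1011(✓)  -1111(✓)  0-010(✓)  0-011(✓)  00-10  000-0  0001-(✓)  01-11(✓)  010-1  0101-(✓)  1-110(✓)  1-111(✓)  10-00  101-0(✓)  101-1(✓)  1010-(✓)  1011-(✓)  11-10(✓)  11-11(✓)  1101-(✓)  1111-(✓)
size-2^2 implicants → -1-11  -101-  0-01-  1-11-  101--  11-1-
Unchecked terms (primes): -0000, -0101, -0110, -1-11, -101-, 0-01-, 00-10, 000-0, 010-1, 01100, 1-11-, 10-00, 101--, 11-1-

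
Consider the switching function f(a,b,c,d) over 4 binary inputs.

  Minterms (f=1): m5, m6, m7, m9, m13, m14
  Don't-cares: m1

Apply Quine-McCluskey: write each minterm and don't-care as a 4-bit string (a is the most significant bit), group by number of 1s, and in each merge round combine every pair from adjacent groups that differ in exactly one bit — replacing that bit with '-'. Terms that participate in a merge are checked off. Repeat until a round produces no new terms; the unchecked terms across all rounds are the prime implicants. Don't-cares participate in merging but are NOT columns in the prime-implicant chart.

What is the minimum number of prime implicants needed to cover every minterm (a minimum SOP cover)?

[col 0] 0001*, 0101*, 0110*, 0111*, 1001*, 1101*, 1110*
[col 1] -001*, -101*, -110, 0-01*, 01-1, 011-, 1-01*
[col 2] --01
Prime implicants: --01, -110, 01-1, 011-
PI chart (minterm → PIs covering it):
  5 | --01,01-1
  6 | -110,011-
  7 | 01-1,011-
  9 | --01  (sole → essential)
  13 | --01  (sole → essential)
  14 | -110  (sole → essential)
Essential prime implicants: --01, -110
Petrick residual → 01-1
Minimum SOP uses 3 PIs: c'd + bcd' + a'bd

3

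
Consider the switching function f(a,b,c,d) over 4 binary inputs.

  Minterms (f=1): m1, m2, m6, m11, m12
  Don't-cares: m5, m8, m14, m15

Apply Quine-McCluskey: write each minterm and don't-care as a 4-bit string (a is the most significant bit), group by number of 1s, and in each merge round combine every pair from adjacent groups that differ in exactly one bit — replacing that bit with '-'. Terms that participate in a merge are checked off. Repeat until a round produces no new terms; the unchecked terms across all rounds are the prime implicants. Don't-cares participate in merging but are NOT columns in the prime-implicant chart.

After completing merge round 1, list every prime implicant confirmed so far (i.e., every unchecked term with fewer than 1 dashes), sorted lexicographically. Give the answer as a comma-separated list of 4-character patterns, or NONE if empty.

NONE

size-2^0 implicants → 0001(✓)  0010(✓)  0101(✓)  0110(✓)  1000(✓)  1011(✓)  1100(✓)  1110(✓)  1111(✓)
size-2^1 implicants → -110  0-01  0-10  1-00  1-11  11-0  111-
Unchecked terms (primes): -110, 0-01, 0-10, 1-00, 1-11, 11-0, 111-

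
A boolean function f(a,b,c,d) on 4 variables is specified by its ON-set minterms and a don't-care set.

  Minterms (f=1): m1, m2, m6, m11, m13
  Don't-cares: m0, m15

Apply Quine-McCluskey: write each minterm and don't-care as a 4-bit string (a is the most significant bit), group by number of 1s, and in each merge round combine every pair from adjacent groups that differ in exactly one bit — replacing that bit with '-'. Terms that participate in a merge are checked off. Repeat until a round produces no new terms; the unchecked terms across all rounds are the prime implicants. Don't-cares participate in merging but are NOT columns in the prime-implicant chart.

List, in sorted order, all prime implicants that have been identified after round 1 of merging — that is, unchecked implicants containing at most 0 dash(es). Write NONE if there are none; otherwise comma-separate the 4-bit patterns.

size-2^0 implicants → 0000(✓)  0001(✓)  0010(✓)  0110(✓)  1011(✓)  1101(✓)  1111(✓)
size-2^1 implicants → 0-10  00-0  000-  1-11  11-1
Unchecked terms (primes): 0-10, 00-0, 000-, 1-11, 11-1

NONE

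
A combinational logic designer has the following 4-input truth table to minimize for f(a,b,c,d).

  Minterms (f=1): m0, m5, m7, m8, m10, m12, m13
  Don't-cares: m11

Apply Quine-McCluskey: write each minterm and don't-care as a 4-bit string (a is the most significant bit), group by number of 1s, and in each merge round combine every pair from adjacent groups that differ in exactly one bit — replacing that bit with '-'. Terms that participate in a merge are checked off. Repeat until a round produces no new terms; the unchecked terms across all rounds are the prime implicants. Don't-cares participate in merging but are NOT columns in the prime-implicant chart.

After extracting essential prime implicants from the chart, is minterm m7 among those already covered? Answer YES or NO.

YES

[col 0] 0000*, 0101*, 0111*, 1000*, 1010*, 1011*, 1100*, 1101*
[col 1] -000, -101, 01-1, 1-00, 10-0, 101-, 110-
Prime implicants: -000, -101, 01-1, 1-00, 10-0, 101-, 110-
PI chart (minterm → PIs covering it):
  0 | -000  (sole → essential)
  5 | -101,01-1
  7 | 01-1  (sole → essential)
  8 | -000,1-00,10-0
  10 | 10-0,101-
  12 | 1-00,110-
  13 | -101,110-
Essential prime implicants: -000, 01-1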